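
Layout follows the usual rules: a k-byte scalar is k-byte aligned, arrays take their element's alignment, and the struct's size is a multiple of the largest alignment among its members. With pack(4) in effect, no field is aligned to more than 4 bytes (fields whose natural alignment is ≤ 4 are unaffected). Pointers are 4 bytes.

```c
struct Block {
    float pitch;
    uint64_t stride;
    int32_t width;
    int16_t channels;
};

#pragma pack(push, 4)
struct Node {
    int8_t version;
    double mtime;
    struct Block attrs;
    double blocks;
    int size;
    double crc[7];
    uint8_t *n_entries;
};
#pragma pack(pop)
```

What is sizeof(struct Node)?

108

Block: pitch at 0 (size 4, align 4) → ends 4; pad 4 to align 8 for stride; stride at 8 (size 8, align 8) → ends 16; width at 16 (size 4, align 4) → ends 20; channels at 20 (size 2, align 2) → ends 22; tail pad 2 to reach multiple of 8; total 24 bytes, alignment 8
version at 0 (size 1, align 1) → ends 1
pad 3 to align 4 for mtime
mtime at 4 (size 8, align 4) → ends 12
attrs at 12 (size 24, align 4) → ends 36
blocks at 36 (size 8, align 4) → ends 44
size at 44 (size 4, align 4) → ends 48
crc at 48 (size 56, align 4) → ends 104
n_entries at 104 (size 4, align 4) → ends 108
total 108 bytes, alignment 4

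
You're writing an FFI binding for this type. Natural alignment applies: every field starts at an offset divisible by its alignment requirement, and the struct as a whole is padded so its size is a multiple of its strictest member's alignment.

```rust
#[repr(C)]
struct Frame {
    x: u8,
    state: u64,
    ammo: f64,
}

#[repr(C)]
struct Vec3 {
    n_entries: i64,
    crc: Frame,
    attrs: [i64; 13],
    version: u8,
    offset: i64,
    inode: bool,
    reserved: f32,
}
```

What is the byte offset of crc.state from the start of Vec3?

16

Frame: @0: x [1B, align 1] → 1; +7 pad (align 8); @8: state [8B, align 8] → 16; @16: ammo [8B, align 8] → 24; size 24, align 8
@0: n_entries [8B, align 8] → 8
@8: crc [24B, align 8] → 32
within Frame: state at 8
8 + 8 = 16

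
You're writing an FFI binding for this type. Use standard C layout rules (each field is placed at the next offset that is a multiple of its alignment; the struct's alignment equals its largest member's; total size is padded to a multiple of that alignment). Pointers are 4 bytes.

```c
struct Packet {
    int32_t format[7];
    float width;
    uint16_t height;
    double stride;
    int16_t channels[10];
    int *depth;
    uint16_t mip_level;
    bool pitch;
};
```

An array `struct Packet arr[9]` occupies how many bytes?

@0: format [28B, align 4] → 28
@28: width [4B, align 4] → 32
@32: height [2B, align 2] → 34
+6 pad (align 8)
@40: stride [8B, align 8] → 48
@48: channels [20B, align 2] → 68
@68: depth [4B, align 4] → 72
@72: mip_level [2B, align 2] → 74
@74: pitch [1B, align 1] → 75
+5 tail pad (align 8)
size 80, align 8
array of 9: 9 × 80 = 720

720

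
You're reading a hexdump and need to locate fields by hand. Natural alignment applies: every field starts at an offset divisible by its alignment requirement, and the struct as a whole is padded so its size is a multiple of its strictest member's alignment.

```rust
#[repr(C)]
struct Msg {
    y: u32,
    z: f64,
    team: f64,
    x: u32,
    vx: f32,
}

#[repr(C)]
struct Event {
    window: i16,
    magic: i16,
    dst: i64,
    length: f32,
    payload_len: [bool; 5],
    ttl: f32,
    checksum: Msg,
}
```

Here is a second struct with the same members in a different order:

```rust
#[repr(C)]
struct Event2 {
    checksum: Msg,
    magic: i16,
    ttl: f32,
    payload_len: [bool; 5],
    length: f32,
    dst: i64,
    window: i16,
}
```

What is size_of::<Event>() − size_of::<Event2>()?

Msg: @0: y [4B, align 4] → 4; +4 pad (align 8); @8: z [8B, align 8] → 16; @16: team [8B, align 8] → 24; @24: x [4B, align 4] → 28; @28: vx [4B, align 4] → 32; size 32, align 8
@0: window [2B, align 2] → 2
@2: magic [2B, align 2] → 4
+4 pad (align 8)
@8: dst [8B, align 8] → 16
@16: length [4B, align 4] → 20
@20: payload_len [5B, align 1] → 25
+3 pad (align 4)
@28: ttl [4B, align 4] → 32
@32: checksum [32B, align 8] → 64
size 64, align 8
— Event2 —
@0: checksum [32B, align 8] → 32
@32: magic [2B, align 2] → 34
+2 pad (align 4)
@36: ttl [4B, align 4] → 40
@40: payload_len [5B, align 1] → 45
+3 pad (align 4)
@48: length [4B, align 4] → 52
+4 pad (align 8)
@56: dst [8B, align 8] → 64
@64: window [2B, align 2] → 66
+6 tail pad (align 8)
size 72, align 8
64 − 72 = -8

-8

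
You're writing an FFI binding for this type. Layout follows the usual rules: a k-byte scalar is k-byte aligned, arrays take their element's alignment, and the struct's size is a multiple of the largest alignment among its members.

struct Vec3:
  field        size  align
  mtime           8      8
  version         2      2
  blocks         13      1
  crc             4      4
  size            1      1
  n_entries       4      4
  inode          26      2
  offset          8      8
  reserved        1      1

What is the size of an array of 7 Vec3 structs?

mtime at 0 (size 8, align 8) → ends 8
version at 8 (size 2, align 2) → ends 10
blocks at 10 (size 13, align 1) → ends 23
pad 1 to align 4 for crc
crc at 24 (size 4, align 4) → ends 28
size at 28 (size 1, align 1) → ends 29
pad 3 to align 4 for n_entries
n_entries at 32 (size 4, align 4) → ends 36
inode at 36 (size 26, align 2) → ends 62
pad 2 to align 8 for offset
offset at 64 (size 8, align 8) → ends 72
reserved at 72 (size 1, align 1) → ends 73
tail pad 7 to reach multiple of 8
total 80 bytes, alignment 8
array of 7: 7 × 80 = 560

560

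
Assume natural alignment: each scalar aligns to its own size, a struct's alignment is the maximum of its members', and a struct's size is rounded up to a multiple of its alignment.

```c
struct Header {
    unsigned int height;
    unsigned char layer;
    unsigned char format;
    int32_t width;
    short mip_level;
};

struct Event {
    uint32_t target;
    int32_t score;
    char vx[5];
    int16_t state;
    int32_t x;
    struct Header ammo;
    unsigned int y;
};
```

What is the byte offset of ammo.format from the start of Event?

25

Header: height at 0 (size 4, align 4) → ends 4; layer at 4 (size 1, align 1) → ends 5; format at 5 (size 1, align 1) → ends 6; pad 2 to align 4 for width; width at 8 (size 4, align 4) → ends 12; mip_level at 12 (size 2, align 2) → ends 14; tail pad 2 to reach multiple of 4; total 16 bytes, alignment 4
target at 0 (size 4, align 4) → ends 4
score at 4 (size 4, align 4) → ends 8
vx at 8 (size 5, align 1) → ends 13
pad 1 to align 2 for state
state at 14 (size 2, align 2) → ends 16
x at 16 (size 4, align 4) → ends 20
ammo at 20 (size 16, align 4) → ends 36
within Header: format at 5
20 + 5 = 25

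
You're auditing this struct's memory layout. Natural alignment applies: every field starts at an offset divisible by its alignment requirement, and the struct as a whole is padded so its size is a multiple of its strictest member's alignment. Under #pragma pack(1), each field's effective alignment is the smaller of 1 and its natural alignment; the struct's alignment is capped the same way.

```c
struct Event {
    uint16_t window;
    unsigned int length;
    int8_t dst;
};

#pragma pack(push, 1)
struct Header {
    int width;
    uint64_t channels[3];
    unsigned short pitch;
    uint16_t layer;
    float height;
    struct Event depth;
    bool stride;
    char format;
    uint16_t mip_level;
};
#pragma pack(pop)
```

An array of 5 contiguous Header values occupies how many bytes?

260

Event: @0: window [2B, align 2] → 2; +2 pad (align 4); @4: length [4B, align 4] → 8; @8: dst [1B, align 1] → 9; +3 tail pad (align 4); size 12, align 4
@0: width [4B, align 1] → 4
@4: channels [24B, align 1] → 28
@28: pitch [2B, align 1] → 30
@30: layer [2B, align 1] → 32
@32: height [4B, align 1] → 36
@36: depth [12B, align 1] → 48
@48: stride [1B, align 1] → 49
@49: format [1B, align 1] → 50
@50: mip_level [2B, align 1] → 52
size 52, align 1
array of 5: 5 × 52 = 260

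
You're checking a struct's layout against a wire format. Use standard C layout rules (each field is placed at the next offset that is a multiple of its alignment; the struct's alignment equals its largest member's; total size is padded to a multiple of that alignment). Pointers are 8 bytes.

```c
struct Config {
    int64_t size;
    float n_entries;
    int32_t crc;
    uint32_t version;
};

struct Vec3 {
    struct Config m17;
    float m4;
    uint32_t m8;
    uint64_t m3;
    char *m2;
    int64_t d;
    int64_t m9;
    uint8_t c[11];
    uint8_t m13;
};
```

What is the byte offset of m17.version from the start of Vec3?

16

Config: @0: size [8B, align 8] → 8; @8: n_entries [4B, align 4] → 12; @12: crc [4B, align 4] → 16; @16: version [4B, align 4] → 20; +4 tail pad (align 8); size 24, align 8
@0: m17 [24B, align 8] → 24
within Config: version at 16
0 + 16 = 16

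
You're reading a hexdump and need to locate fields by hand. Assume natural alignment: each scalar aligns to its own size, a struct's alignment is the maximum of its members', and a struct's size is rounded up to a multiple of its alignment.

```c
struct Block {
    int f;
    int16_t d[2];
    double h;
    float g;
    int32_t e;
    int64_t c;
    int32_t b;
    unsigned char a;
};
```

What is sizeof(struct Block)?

40 bytes

0..4  f  (4B, 4-aligned)
4..8  d  (4B, 2-aligned)
8..16  h  (8B, 8-aligned)
16..20  g  (4B, 4-aligned)
20..24  e  (4B, 4-aligned)
24..32  c  (8B, 8-aligned)
32..36  b  (4B, 4-aligned)
36..37  a  (1B, 1-aligned)
37..40  -- tail padding (3B)
sizeof = 40, alignof = 8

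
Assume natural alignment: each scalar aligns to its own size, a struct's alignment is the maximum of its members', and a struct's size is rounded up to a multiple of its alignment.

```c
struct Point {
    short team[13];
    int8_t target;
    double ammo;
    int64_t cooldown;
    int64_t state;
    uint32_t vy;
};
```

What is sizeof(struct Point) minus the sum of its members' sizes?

9

team at 0 (size 26, align 2) → ends 26
target at 26 (size 1, align 1) → ends 27
pad 5 to align 8 for ammo
ammo at 32 (size 8, align 8) → ends 40
cooldown at 40 (size 8, align 8) → ends 48
state at 48 (size 8, align 8) → ends 56
vy at 56 (size 4, align 4) → ends 60
tail pad 4 to reach multiple of 8
total 64 bytes, alignment 8
data bytes 55, size 64 → padding 9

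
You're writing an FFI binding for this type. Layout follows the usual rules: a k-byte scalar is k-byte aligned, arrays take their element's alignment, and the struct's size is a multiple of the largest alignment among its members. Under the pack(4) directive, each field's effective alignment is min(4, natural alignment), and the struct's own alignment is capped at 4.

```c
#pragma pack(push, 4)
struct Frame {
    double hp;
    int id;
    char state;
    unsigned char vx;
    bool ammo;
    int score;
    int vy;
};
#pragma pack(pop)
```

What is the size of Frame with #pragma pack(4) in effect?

24

hp at 0 (size 8, align 4) → ends 8
id at 8 (size 4, align 4) → ends 12
state at 12 (size 1, align 1) → ends 13
vx at 13 (size 1, align 1) → ends 14
ammo at 14 (size 1, align 1) → ends 15
pad 1 to align 4 for score
score at 16 (size 4, align 4) → ends 20
vy at 20 (size 4, align 4) → ends 24
total 24 bytes, alignment 4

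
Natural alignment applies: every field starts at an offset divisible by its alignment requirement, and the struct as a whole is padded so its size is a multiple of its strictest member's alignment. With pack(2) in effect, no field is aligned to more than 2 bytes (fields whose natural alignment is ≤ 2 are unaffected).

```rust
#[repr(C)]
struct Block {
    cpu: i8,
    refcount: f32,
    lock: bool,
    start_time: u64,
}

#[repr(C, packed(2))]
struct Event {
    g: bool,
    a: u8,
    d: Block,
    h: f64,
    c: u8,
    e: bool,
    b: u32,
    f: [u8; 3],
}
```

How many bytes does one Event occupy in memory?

44 bytes

Block: cpu at 0 (size 1, align 1) → ends 1; pad 3 to align 4 for refcount; refcount at 4 (size 4, align 4) → ends 8; lock at 8 (size 1, align 1) → ends 9; pad 7 to align 8 for start_time; start_time at 16 (size 8, align 8) → ends 24; total 24 bytes, alignment 8
g at 0 (size 1, align 1) → ends 1
a at 1 (size 1, align 1) → ends 2
d at 2 (size 24, align 2) → ends 26
h at 26 (size 8, align 2) → ends 34
c at 34 (size 1, align 1) → ends 35
e at 35 (size 1, align 1) → ends 36
b at 36 (size 4, align 2) → ends 40
f at 40 (size 3, align 1) → ends 43
tail pad 1 to reach multiple of 2
total 44 bytes, alignment 2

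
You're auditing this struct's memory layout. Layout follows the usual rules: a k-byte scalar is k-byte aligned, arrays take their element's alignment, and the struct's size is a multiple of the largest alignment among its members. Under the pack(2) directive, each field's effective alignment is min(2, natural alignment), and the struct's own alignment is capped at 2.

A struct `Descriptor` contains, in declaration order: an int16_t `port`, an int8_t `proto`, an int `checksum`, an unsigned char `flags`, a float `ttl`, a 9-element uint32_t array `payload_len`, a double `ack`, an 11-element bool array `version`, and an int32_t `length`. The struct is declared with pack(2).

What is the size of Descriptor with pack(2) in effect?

0..2  port  (2B, 2-aligned)
2..3  proto  (1B, 1-aligned)
3..4  -- padding (1B)
4..8  checksum  (4B, 2-aligned)
8..9  flags  (1B, 1-aligned)
9..10  -- padding (1B)
10..14  ttl  (4B, 2-aligned)
14..50  payload_len  (36B, 2-aligned)
50..58  ack  (8B, 2-aligned)
58..69  version  (11B, 1-aligned)
69..70  -- padding (1B)
70..74  length  (4B, 2-aligned)
sizeof = 74, alignof = 2

74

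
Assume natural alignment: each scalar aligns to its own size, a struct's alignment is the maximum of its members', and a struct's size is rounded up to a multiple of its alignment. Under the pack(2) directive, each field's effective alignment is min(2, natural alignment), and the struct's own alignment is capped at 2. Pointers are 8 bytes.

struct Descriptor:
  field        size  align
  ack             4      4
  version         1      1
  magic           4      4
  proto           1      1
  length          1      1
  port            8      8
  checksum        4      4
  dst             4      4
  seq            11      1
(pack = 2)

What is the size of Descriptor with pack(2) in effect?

40

0..4  ack  (4B, 2-aligned)
4..5  version  (1B, 1-aligned)
5..6  -- padding (1B)
6..10  magic  (4B, 2-aligned)
10..11  proto  (1B, 1-aligned)
11..12  length  (1B, 1-aligned)
12..20  port  (8B, 2-aligned)
20..24  checksum  (4B, 2-aligned)
24..28  dst  (4B, 2-aligned)
28..39  seq  (11B, 1-aligned)
39..40  -- tail padding (1B)
sizeof = 40, alignof = 2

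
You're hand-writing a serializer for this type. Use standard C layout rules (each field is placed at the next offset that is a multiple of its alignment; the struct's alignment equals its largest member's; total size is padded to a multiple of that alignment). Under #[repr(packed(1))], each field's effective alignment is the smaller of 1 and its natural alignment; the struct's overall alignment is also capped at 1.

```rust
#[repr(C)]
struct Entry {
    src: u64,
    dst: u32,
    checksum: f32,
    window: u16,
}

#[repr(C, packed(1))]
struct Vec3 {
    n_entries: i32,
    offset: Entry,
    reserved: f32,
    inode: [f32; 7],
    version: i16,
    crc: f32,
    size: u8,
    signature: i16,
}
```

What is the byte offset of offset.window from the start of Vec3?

20

Entry: 0..8  src  (8B, 8-aligned); 8..12  dst  (4B, 4-aligned); 12..16  checksum  (4B, 4-aligned); 16..18  window  (2B, 2-aligned); 18..24  -- tail padding (6B); sizeof = 24, alignof = 8
0..4  n_entries  (4B, 1-aligned)
4..28  offset  (24B, 1-aligned)
within Entry: window at 16
4 + 16 = 20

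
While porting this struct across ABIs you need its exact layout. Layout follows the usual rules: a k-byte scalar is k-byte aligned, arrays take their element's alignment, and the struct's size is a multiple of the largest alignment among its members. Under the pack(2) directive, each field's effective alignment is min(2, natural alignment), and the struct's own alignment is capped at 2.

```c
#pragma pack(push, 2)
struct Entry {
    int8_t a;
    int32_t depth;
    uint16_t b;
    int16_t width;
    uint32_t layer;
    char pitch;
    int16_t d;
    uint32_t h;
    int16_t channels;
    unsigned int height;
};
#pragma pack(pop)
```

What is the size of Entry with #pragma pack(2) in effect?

a at 0 (size 1, align 1) → ends 1
pad 1 to align 2 for depth
depth at 2 (size 4, align 2) → ends 6
b at 6 (size 2, align 2) → ends 8
width at 8 (size 2, align 2) → ends 10
layer at 10 (size 4, align 2) → ends 14
pitch at 14 (size 1, align 1) → ends 15
pad 1 to align 2 for d
d at 16 (size 2, align 2) → ends 18
h at 18 (size 4, align 2) → ends 22
channels at 22 (size 2, align 2) → ends 24
height at 24 (size 4, align 2) → ends 28
total 28 bytes, alignment 2

28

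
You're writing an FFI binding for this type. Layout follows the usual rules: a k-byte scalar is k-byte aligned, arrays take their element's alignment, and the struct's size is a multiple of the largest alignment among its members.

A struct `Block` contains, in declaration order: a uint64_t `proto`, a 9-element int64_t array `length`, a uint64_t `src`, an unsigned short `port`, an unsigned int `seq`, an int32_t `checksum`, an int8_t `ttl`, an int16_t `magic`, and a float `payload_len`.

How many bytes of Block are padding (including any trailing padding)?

0..8  proto  (8B, 8-aligned)
8..80  length  (72B, 8-aligned)
80..88  src  (8B, 8-aligned)
88..90  port  (2B, 2-aligned)
90..92  -- padding (2B)
92..96  seq  (4B, 4-aligned)
96..100  checksum  (4B, 4-aligned)
100..101  ttl  (1B, 1-aligned)
101..102  -- padding (1B)
102..104  magic  (2B, 2-aligned)
104..108  payload_len  (4B, 4-aligned)
108..112  -- tail padding (4B)
sizeof = 112, alignof = 8
data bytes 105, size 112 → padding 7

7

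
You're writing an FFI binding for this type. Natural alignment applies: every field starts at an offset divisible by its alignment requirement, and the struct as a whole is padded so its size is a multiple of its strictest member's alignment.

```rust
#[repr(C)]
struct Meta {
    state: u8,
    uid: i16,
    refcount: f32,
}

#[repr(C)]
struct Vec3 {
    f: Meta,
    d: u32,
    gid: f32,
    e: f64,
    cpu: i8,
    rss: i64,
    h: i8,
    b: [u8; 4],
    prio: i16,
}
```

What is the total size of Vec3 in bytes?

Meta: @0: state [1B, align 1] → 1; +1 pad (align 2); @2: uid [2B, align 2] → 4; @4: refcount [4B, align 4] → 8; size 8, align 4
@0: f [8B, align 4] → 8
@8: d [4B, align 4] → 12
@12: gid [4B, align 4] → 16
@16: e [8B, align 8] → 24
@24: cpu [1B, align 1] → 25
+7 pad (align 8)
@32: rss [8B, align 8] → 40
@40: h [1B, align 1] → 41
@41: b [4B, align 1] → 45
+1 pad (align 2)
@46: prio [2B, align 2] → 48
size 48, align 8

48 bytes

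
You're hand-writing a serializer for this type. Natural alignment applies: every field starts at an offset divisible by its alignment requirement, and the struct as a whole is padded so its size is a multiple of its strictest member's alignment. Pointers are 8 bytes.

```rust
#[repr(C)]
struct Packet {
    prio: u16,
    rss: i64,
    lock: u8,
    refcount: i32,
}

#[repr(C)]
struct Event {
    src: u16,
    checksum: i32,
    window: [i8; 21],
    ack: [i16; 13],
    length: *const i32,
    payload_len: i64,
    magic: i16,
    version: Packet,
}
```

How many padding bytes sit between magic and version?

Packet: prio at 0 (size 2, align 2) → ends 2; pad 6 to align 8 for rss; rss at 8 (size 8, align 8) → ends 16; lock at 16 (size 1, align 1) → ends 17; pad 3 to align 4 for refcount; refcount at 20 (size 4, align 4) → ends 24; total 24 bytes, alignment 8
src at 0 (size 2, align 2) → ends 2
pad 2 to align 4 for checksum
checksum at 4 (size 4, align 4) → ends 8
window at 8 (size 21, align 1) → ends 29
pad 1 to align 2 for ack
ack at 30 (size 26, align 2) → ends 56
length at 56 (size 8, align 8) → ends 64
payload_len at 64 (size 8, align 8) → ends 72
magic at 72 (size 2, align 2) → ends 74
pad 6 to align 8 for version
version at 80 (size 24, align 8) → ends 104

6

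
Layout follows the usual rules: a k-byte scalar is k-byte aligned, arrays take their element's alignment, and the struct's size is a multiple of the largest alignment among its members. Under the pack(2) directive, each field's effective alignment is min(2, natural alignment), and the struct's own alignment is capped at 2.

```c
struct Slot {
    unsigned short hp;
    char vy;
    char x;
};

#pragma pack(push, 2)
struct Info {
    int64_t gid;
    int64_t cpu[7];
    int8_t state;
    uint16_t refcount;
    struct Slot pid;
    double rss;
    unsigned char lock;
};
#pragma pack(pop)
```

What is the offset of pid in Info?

Slot: @0: hp [2B, align 2] → 2; @2: vy [1B, align 1] → 3; @3: x [1B, align 1] → 4; size 4, align 2
@0: gid [8B, align 2] → 8
@8: cpu [56B, align 2] → 64
@64: state [1B, align 1] → 65
+1 pad (align 2)
@66: refcount [2B, align 2] → 68
@68: pid [4B, align 2] → 72

68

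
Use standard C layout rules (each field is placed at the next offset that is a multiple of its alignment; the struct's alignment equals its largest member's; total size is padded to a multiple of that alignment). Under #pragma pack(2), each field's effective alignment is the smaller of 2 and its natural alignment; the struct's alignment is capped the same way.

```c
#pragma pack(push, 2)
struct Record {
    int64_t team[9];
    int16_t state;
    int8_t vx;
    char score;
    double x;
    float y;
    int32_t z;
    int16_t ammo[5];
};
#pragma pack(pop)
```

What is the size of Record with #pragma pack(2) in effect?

102

0..72  team  (72B, 2-aligned)
72..74  state  (2B, 2-aligned)
74..75  vx  (1B, 1-aligned)
75..76  score  (1B, 1-aligned)
76..84  x  (8B, 2-aligned)
84..88  y  (4B, 2-aligned)
88..92  z  (4B, 2-aligned)
92..102  ammo  (10B, 2-aligned)
sizeof = 102, alignof = 2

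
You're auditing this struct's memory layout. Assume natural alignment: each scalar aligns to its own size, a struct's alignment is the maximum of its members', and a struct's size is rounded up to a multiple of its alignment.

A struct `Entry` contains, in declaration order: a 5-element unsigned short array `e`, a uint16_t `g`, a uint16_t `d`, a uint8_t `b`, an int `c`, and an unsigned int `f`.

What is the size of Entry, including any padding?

24

0..10  e  (10B, 2-aligned)
10..12  g  (2B, 2-aligned)
12..14  d  (2B, 2-aligned)
14..15  b  (1B, 1-aligned)
15..16  -- padding (1B)
16..20  c  (4B, 4-aligned)
20..24  f  (4B, 4-aligned)
sizeof = 24, alignof = 4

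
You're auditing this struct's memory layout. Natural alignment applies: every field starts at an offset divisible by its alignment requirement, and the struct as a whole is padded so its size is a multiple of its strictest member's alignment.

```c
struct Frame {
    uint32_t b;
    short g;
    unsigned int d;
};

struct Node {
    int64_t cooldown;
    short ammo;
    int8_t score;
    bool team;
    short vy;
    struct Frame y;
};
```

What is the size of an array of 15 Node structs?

Frame: @0: b [4B, align 4] → 4; @4: g [2B, align 2] → 6; +2 pad (align 4); @8: d [4B, align 4] → 12; size 12, align 4
@0: cooldown [8B, align 8] → 8
@8: ammo [2B, align 2] → 10
@10: score [1B, align 1] → 11
@11: team [1B, align 1] → 12
@12: vy [2B, align 2] → 14
+2 pad (align 4)
@16: y [12B, align 4] → 28
+4 tail pad (align 8)
size 32, align 8
array of 15: 15 × 32 = 480

480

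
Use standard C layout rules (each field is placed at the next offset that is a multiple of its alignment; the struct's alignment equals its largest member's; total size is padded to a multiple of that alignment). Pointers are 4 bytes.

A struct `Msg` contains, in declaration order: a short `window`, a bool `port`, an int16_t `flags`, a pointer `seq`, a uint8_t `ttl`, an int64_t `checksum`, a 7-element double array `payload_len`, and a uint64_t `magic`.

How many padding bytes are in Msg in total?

0..2  window  (2B, 2-aligned)
2..3  port  (1B, 1-aligned)
3..4  -- padding (1B)
4..6  flags  (2B, 2-aligned)
6..8  -- padding (2B)
8..12  seq  (4B, 4-aligned)
12..13  ttl  (1B, 1-aligned)
13..16  -- padding (3B)
16..24  checksum  (8B, 8-aligned)
24..80  payload_len  (56B, 8-aligned)
80..88  magic  (8B, 8-aligned)
sizeof = 88, alignof = 8
data bytes 82, size 88 → padding 6

6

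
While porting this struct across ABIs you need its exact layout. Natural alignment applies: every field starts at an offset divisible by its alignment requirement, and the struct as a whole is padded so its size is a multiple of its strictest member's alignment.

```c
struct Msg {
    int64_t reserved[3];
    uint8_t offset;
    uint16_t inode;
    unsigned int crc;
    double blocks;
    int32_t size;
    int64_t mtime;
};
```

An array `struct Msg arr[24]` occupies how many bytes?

@0: reserved [24B, align 8] → 24
@24: offset [1B, align 1] → 25
+1 pad (align 2)
@26: inode [2B, align 2] → 28
@28: crc [4B, align 4] → 32
@32: blocks [8B, align 8] → 40
@40: size [4B, align 4] → 44
+4 pad (align 8)
@48: mtime [8B, align 8] → 56
size 56, align 8
array of 24: 24 × 56 = 1344

1344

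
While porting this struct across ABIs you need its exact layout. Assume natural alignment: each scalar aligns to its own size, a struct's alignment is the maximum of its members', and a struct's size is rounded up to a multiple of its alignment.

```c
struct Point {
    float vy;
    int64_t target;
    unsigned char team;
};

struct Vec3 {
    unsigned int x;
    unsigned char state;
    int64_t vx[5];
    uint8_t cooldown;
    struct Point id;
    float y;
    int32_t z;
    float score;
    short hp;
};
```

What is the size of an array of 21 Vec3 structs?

Point: @0: vy [4B, align 4] → 4; +4 pad (align 8); @8: target [8B, align 8] → 16; @16: team [1B, align 1] → 17; +7 tail pad (align 8); size 24, align 8
@0: x [4B, align 4] → 4
@4: state [1B, align 1] → 5
+3 pad (align 8)
@8: vx [40B, align 8] → 48
@48: cooldown [1B, align 1] → 49
+7 pad (align 8)
@56: id [24B, align 8] → 80
@80: y [4B, align 4] → 84
@84: z [4B, align 4] → 88
@88: score [4B, align 4] → 92
@92: hp [2B, align 2] → 94
+2 tail pad (align 8)
size 96, align 8
array of 21: 21 × 96 = 2016

2016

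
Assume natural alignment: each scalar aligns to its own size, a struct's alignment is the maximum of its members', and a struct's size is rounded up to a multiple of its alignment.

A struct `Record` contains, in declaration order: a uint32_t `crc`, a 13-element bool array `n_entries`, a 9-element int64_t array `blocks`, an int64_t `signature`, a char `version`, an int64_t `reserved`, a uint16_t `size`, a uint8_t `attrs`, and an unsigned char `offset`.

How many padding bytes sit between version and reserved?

7

crc at 0 (size 4, align 4) → ends 4
n_entries at 4 (size 13, align 1) → ends 17
pad 7 to align 8 for blocks
blocks at 24 (size 72, align 8) → ends 96
signature at 96 (size 8, align 8) → ends 104
version at 104 (size 1, align 1) → ends 105
pad 7 to align 8 for reserved
reserved at 112 (size 8, align 8) → ends 120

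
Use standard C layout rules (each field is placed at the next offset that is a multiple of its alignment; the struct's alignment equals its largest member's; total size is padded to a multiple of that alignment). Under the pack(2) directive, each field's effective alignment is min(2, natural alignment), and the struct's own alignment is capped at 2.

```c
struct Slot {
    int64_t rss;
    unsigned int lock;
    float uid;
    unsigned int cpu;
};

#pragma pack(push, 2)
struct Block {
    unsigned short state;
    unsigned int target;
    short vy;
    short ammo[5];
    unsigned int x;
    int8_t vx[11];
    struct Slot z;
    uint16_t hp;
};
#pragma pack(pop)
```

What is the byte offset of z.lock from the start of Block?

Slot: @0: rss [8B, align 8] → 8; @8: lock [4B, align 4] → 12; @12: uid [4B, align 4] → 16; @16: cpu [4B, align 4] → 20; +4 tail pad (align 8); size 24, align 8
@0: state [2B, align 2] → 2
@2: target [4B, align 2] → 6
@6: vy [2B, align 2] → 8
@8: ammo [10B, align 2] → 18
@18: x [4B, align 2] → 22
@22: vx [11B, align 1] → 33
+1 pad (align 2)
@34: z [24B, align 2] → 58
within Slot: lock at 8
34 + 8 = 42

42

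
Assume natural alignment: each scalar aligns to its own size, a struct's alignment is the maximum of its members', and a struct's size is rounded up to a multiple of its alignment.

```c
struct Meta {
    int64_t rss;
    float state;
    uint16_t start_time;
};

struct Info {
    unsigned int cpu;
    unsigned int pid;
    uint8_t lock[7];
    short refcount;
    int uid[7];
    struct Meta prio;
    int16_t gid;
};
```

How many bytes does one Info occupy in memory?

72 bytes

Meta: rss at 0 (size 8, align 8) → ends 8; state at 8 (size 4, align 4) → ends 12; start_time at 12 (size 2, align 2) → ends 14; tail pad 2 to reach multiple of 8; total 16 bytes, alignment 8
cpu at 0 (size 4, align 4) → ends 4
pid at 4 (size 4, align 4) → ends 8
lock at 8 (size 7, align 1) → ends 15
pad 1 to align 2 for refcount
refcount at 16 (size 2, align 2) → ends 18
pad 2 to align 4 for uid
uid at 20 (size 28, align 4) → ends 48
prio at 48 (size 16, align 8) → ends 64
gid at 64 (size 2, align 2) → ends 66
tail pad 6 to reach multiple of 8
total 72 bytes, alignment 8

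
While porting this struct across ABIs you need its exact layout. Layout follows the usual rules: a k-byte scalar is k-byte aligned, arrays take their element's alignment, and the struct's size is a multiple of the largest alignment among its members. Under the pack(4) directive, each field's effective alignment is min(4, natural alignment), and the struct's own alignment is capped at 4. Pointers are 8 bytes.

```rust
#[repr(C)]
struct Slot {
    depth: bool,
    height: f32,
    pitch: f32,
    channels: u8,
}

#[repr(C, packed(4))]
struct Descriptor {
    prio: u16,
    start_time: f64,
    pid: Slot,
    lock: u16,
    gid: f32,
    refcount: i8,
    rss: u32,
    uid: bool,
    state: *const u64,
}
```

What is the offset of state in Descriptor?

48

Slot: depth at 0 (size 1, align 1) → ends 1; pad 3 to align 4 for height; height at 4 (size 4, align 4) → ends 8; pitch at 8 (size 4, align 4) → ends 12; channels at 12 (size 1, align 1) → ends 13; tail pad 3 to reach multiple of 4; total 16 bytes, alignment 4
prio at 0 (size 2, align 2) → ends 2
pad 2 to align 4 for start_time
start_time at 4 (size 8, align 4) → ends 12
pid at 12 (size 16, align 4) → ends 28
lock at 28 (size 2, align 2) → ends 30
pad 2 to align 4 for gid
gid at 32 (size 4, align 4) → ends 36
refcount at 36 (size 1, align 1) → ends 37
pad 3 to align 4 for rss
rss at 40 (size 4, align 4) → ends 44
uid at 44 (size 1, align 1) → ends 45
pad 3 to align 4 for state
state at 48 (size 8, align 4) → ends 56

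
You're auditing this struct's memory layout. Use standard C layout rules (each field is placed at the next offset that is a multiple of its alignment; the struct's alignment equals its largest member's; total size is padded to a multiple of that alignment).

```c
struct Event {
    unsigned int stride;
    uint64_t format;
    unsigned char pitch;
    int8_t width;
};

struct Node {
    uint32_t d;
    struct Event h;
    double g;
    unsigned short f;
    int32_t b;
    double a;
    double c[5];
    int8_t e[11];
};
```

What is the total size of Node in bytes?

Event: 0..4  stride  (4B, 4-aligned); 4..8  -- padding (4B); 8..16  format  (8B, 8-aligned); 16..17  pitch  (1B, 1-aligned); 17..18  width  (1B, 1-aligned); 18..24  -- tail padding (6B); sizeof = 24, alignof = 8
0..4  d  (4B, 4-aligned)
4..8  -- padding (4B)
8..32  h  (24B, 8-aligned)
32..40  g  (8B, 8-aligned)
40..42  f  (2B, 2-aligned)
42..44  -- padding (2B)
44..48  b  (4B, 4-aligned)
48..56  a  (8B, 8-aligned)
56..96  c  (40B, 8-aligned)
96..107  e  (11B, 1-aligned)
107..112  -- tail padding (5B)
sizeof = 112, alignof = 8

112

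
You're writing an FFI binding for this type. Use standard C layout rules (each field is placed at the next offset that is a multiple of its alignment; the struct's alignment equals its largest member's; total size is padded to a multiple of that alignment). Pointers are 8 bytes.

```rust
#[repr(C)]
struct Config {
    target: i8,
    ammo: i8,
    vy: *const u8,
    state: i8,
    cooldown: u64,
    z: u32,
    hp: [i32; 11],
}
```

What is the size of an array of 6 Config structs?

480

target at 0 (size 1, align 1) → ends 1
ammo at 1 (size 1, align 1) → ends 2
pad 6 to align 8 for vy
vy at 8 (size 8, align 8) → ends 16
state at 16 (size 1, align 1) → ends 17
pad 7 to align 8 for cooldown
cooldown at 24 (size 8, align 8) → ends 32
z at 32 (size 4, align 4) → ends 36
hp at 36 (size 44, align 4) → ends 80
total 80 bytes, alignment 8
array of 6: 6 × 80 = 480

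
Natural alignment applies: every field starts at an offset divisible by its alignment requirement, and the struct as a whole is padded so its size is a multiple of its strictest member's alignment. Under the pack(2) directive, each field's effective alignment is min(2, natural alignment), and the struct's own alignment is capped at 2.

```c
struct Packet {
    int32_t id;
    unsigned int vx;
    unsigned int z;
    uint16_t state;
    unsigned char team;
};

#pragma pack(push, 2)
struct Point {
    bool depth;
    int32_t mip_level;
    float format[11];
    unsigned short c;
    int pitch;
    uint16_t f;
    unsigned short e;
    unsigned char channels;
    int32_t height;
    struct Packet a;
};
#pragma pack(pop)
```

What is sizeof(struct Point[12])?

Packet: @0: id [4B, align 4] → 4; @4: vx [4B, align 4] → 8; @8: z [4B, align 4] → 12; @12: state [2B, align 2] → 14; @14: team [1B, align 1] → 15; +1 tail pad (align 4); size 16, align 4
@0: depth [1B, align 1] → 1
+1 pad (align 2)
@2: mip_level [4B, align 2] → 6
@6: format [44B, align 2] → 50
@50: c [2B, align 2] → 52
@52: pitch [4B, align 2] → 56
@56: f [2B, align 2] → 58
@58: e [2B, align 2] → 60
@60: channels [1B, align 1] → 61
+1 pad (align 2)
@62: height [4B, align 2] → 66
@66: a [16B, align 2] → 82
size 82, align 2
array of 12: 12 × 82 = 984

984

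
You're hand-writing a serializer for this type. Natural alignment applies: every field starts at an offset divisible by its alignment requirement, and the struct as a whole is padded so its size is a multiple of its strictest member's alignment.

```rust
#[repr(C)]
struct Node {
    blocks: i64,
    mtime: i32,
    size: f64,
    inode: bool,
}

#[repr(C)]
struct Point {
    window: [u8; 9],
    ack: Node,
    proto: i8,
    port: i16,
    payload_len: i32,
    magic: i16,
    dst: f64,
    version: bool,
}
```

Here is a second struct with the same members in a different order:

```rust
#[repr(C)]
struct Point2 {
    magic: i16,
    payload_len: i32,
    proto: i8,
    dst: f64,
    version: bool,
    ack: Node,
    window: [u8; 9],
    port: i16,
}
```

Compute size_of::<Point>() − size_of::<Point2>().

0

Node: 0..8  blocks  (8B, 8-aligned); 8..12  mtime  (4B, 4-aligned); 12..16  -- padding (4B); 16..24  size  (8B, 8-aligned); 24..25  inode  (1B, 1-aligned); 25..32  -- tail padding (7B); sizeof = 32, alignof = 8
0..9  window  (9B, 1-aligned)
9..16  -- padding (7B)
16..48  ack  (32B, 8-aligned)
48..49  proto  (1B, 1-aligned)
49..50  -- padding (1B)
50..52  port  (2B, 2-aligned)
52..56  payload_len  (4B, 4-aligned)
56..58  magic  (2B, 2-aligned)
58..64  -- padding (6B)
64..72  dst  (8B, 8-aligned)
72..73  version  (1B, 1-aligned)
73..80  -- tail padding (7B)
sizeof = 80, alignof = 8
— Point2 —
0..2  magic  (2B, 2-aligned)
2..4  -- padding (2B)
4..8  payload_len  (4B, 4-aligned)
8..9  proto  (1B, 1-aligned)
9..16  -- padding (7B)
16..24  dst  (8B, 8-aligned)
24..25  version  (1B, 1-aligned)
25..32  -- padding (7B)
32..64  ack  (32B, 8-aligned)
64..73  window  (9B, 1-aligned)
73..74  -- padding (1B)
74..76  port  (2B, 2-aligned)
76..80  -- tail padding (4B)
sizeof = 80, alignof = 8
80 − 80 = 0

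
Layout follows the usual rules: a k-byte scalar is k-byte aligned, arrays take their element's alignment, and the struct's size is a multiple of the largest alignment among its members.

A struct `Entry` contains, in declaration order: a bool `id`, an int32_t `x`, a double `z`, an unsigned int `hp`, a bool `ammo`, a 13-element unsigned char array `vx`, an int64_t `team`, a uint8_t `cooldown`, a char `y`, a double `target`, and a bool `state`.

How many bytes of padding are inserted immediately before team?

id at 0 (size 1, align 1) → ends 1
pad 3 to align 4 for x
x at 4 (size 4, align 4) → ends 8
z at 8 (size 8, align 8) → ends 16
hp at 16 (size 4, align 4) → ends 20
ammo at 20 (size 1, align 1) → ends 21
vx at 21 (size 13, align 1) → ends 34
pad 6 to align 8 for team
team at 40 (size 8, align 8) → ends 48

6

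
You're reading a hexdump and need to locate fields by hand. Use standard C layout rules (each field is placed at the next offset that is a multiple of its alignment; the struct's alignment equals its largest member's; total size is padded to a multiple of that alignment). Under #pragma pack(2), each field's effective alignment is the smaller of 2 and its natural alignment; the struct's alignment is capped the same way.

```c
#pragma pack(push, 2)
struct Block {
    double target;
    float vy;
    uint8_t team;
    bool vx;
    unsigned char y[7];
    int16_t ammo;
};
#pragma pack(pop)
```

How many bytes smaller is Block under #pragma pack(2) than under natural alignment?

natural layout:
  target at 0 (size 8, align 8) → ends 8
  vy at 8 (size 4, align 4) → ends 12
  team at 12 (size 1, align 1) → ends 13
  vx at 13 (size 1, align 1) → ends 14
  y at 14 (size 7, align 1) → ends 21
  pad 1 to align 2 for ammo
  ammo at 22 (size 2, align 2) → ends 24
  total 24 bytes, alignment 8
packed(2) layout:
  target at 0 (size 8, align 2) → ends 8
  vy at 8 (size 4, align 2) → ends 12
  team at 12 (size 1, align 1) → ends 13
  vx at 13 (size 1, align 1) → ends 14
  y at 14 (size 7, align 1) → ends 21
  pad 1 to align 2 for ammo
  ammo at 22 (size 2, align 2) → ends 24
  total 24 bytes, alignment 2
24 − 24 = 0

0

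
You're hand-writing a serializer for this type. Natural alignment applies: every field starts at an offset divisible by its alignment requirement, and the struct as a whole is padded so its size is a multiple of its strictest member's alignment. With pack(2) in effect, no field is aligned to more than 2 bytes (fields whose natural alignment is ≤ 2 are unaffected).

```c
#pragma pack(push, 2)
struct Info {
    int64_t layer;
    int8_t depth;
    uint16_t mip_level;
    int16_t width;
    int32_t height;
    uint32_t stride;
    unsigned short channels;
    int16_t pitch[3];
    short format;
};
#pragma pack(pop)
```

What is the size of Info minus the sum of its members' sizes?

layer at 0 (size 8, align 2) → ends 8
depth at 8 (size 1, align 1) → ends 9
pad 1 to align 2 for mip_level
mip_level at 10 (size 2, align 2) → ends 12
width at 12 (size 2, align 2) → ends 14
height at 14 (size 4, align 2) → ends 18
stride at 18 (size 4, align 2) → ends 22
channels at 22 (size 2, align 2) → ends 24
pitch at 24 (size 6, align 2) → ends 30
format at 30 (size 2, align 2) → ends 32
total 32 bytes, alignment 2
data bytes 31, size 32 → padding 1

1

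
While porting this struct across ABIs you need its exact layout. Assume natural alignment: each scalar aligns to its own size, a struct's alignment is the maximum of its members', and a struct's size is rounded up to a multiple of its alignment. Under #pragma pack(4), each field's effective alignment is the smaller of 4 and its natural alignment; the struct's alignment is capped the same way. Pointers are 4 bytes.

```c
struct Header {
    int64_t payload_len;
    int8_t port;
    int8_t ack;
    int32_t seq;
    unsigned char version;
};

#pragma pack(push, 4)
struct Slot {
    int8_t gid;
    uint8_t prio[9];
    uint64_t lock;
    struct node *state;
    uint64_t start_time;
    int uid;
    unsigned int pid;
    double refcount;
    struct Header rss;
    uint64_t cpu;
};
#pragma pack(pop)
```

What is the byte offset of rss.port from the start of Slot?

56

Header: 0..8  payload_len  (8B, 8-aligned); 8..9  port  (1B, 1-aligned); 9..10  ack  (1B, 1-aligned); 10..12  -- padding (2B); 12..16  seq  (4B, 4-aligned); 16..17  version  (1B, 1-aligned); 17..24  -- tail padding (7B); sizeof = 24, alignof = 8
0..1  gid  (1B, 1-aligned)
1..10  prio  (9B, 1-aligned)
10..12  -- padding (2B)
12..20  lock  (8B, 4-aligned)
20..24  state  (4B, 4-aligned)
24..32  start_time  (8B, 4-aligned)
32..36  uid  (4B, 4-aligned)
36..40  pid  (4B, 4-aligned)
40..48  refcount  (8B, 4-aligned)
48..72  rss  (24B, 4-aligned)
within Header: port at 8
48 + 8 = 56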